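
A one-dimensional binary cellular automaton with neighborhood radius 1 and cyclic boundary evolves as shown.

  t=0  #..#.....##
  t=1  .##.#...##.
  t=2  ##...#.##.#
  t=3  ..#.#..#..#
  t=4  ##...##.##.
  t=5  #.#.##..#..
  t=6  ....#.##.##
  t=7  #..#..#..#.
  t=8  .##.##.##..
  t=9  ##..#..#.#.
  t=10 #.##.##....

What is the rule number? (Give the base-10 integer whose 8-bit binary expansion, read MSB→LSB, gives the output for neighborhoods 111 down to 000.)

  ###|.  b7=0 t=0,i=10
  ##.|.  b6=0 t=0,i=0
  #.#|.  b5=0 t=1,i=3
  #..|#  b4=1 t=0,i=1
  .##|#  b3=1 t=0,i=9
  .#.|.  b2=0 t=0,i=3
  ..#|#  b1=1 t=0,i=2
  ...|.  b0=0 t=0,i=5
  bits 00011010 = 26

26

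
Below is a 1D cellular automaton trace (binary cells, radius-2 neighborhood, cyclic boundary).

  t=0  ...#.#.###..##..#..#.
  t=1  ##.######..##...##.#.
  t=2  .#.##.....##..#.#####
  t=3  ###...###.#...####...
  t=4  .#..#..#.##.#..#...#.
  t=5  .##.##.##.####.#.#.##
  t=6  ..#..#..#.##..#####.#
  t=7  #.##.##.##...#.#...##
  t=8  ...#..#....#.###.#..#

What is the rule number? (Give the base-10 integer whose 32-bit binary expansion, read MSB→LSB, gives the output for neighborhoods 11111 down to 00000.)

79425139

  #####|.  b31=0 t=1,i=5
  ####.|.  b30=0 t=1,i=7
  ###.#|.  b29=0 t=2,i=20
  ###..|.  b28=0 t=0,i=9
  ##.##|.  b27=0 t=1,i=2
  ##.#.|#  b26=1 t=1,i=18
  ##..#|.  b25=0 t=0,i=10
  ##...|.  b24=0 t=1,i=13
  #.###|#  b23=1 t=0,i=7
  #.##.|.  b22=0 t=1,i=0
  #.#.#|#  b21=1 t=0,i=5
  #.#..|#  b20=1 t=3,i=10
  #..##|#  b19=1 t=0,i=11
  #..#.|.  b18=0 t=0,i=15
  #...#|#  b17=1 t=1,i=14
  #....|#  b16=1 t=0,i=0
  .####|#  b15=1 t=1,i=4
  .###.|#  b14=1 t=0,i=8
  .##.#|#  b13=1 t=1,i=1
  .##..|.  b12=0 t=0,i=13
  .#.##|#  b11=1 t=0,i=6
  .#.#.|#  b10=1 t=0,i=4
  .#..#|#  b9=1 t=0,i=17
  .#...|.  b8=0 t=0,i=20
  ..###|.  b7=0 t=3,i=0
  ..##.|#  b6=1 t=0,i=12
  ..#.#|#  b5=1 t=0,i=3
  ..#..|#  b4=1 t=0,i=16
  ...##|.  b3=0 t=1,i=15
  ...#.|.  b2=0 t=0,i=2
  ....#|#  b1=1 t=0,i=1
  .....|#  b0=1 t=2,i=7
  bits 00000100101110111110111001110011 = 79425139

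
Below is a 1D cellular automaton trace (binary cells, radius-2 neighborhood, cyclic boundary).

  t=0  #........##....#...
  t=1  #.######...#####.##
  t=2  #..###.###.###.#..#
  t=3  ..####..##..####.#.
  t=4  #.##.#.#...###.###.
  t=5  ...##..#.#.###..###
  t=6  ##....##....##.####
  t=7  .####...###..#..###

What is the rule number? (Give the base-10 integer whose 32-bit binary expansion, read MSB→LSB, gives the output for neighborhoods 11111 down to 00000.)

  ##### -> #   bit 31 = 1  t=1,i=4
  ####. -> .   bit 30 = 0  t=1,i=6
  ###.# -> #   bit 29 = 1  t=1,i=0
  ###.. -> #   bit 28 = 1  t=1,i=7
  ##.## -> .   bit 27 = 0  t=1,i=1
  ##.#. -> #   bit 26 = 1  t=2,i=14
  ##..# -> .   bit 25 = 0  t=2,i=1
  ##... -> #   bit 24 = 1  t=0,i=11
  #.### -> .   bit 23 = 0  t=1,i=2
  #.##. -> .   bit 22 = 0  t=4,i=2
  #.#.# -> .   bit 21 = 0  t=4,i=0
  #.#.. -> #   bit 20 = 1  t=2,i=15
  #..## -> #   bit 19 = 1  t=2,i=2
  #..#. -> #   bit 18 = 1  t=5,i=6
  #...# -> #   bit 17 = 1  t=0,i=17
  #.... -> #   bit 16 = 1  t=0,i=2
  .#### -> #   bit 15 = 1  t=1,i=3
  .###. -> #   bit 14 = 1  t=1,i=18
  .##.# -> #   bit 13 = 1  t=4,i=3
  .##.. -> .   bit 12 = 0  t=0,i=10
  .#.## -> .   bit 11 = 0  t=4,i=1
  .#.#. -> .   bit 10 = 0  t=4,i=6
  .#..# -> .   bit 9 = 0  t=2,i=16
  .#... -> .   bit 8 = 0  t=0,i=1
  ..### -> #   bit 7 = 1  t=1,i=11
  ..##. -> .   bit 6 = 0  t=0,i=9
  ..#.# -> #   bit 5 = 1  t=5,i=7
  ..#.. -> #   bit 4 = 1  t=0,i=0
  ...## -> .   bit 3 = 0  t=0,i=8
  ...#. -> #   bit 2 = 1  t=0,i=14
  ....# -> #   bit 1 = 1  t=0,i=7
  ..... -> #   bit 0 = 1  t=0,i=3
  bits 10110101000111111110000010110111 = 3038765239

3038765239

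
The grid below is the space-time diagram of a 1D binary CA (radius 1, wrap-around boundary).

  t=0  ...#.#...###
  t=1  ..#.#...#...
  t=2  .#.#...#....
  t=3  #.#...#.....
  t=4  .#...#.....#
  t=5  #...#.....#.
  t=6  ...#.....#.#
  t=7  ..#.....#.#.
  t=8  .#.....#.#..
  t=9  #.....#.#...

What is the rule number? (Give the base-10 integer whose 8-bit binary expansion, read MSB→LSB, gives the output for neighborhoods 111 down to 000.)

34

  ### -> .   bit 7 = 0  t=0,i=10
  ##. -> .   bit 6 = 0  t=0,i=11
  #.# -> #   bit 5 = 1  t=0,i=4
  #.. -> .   bit 4 = 0  t=0,i=0
  .## -> .   bit 3 = 0  t=0,i=9
  .#. -> .   bit 2 = 0  t=0,i=3
  ..# -> #   bit 1 = 1  t=0,i=2
  ... -> .   bit 0 = 0  t=0,i=1
  bits 00100010 = 34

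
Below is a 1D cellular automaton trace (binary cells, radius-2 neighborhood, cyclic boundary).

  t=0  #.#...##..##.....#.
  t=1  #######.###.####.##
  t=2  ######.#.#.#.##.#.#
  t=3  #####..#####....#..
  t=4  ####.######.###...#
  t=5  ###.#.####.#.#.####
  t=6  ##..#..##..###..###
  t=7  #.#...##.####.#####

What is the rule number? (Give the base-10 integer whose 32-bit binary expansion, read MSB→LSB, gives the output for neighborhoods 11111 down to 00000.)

3409692139

  ##### -> #   bit 31 = 1  t=1,i=0
  ####. -> #   bit 30 = 1  t=1,i=5
  ###.# -> .   bit 29 = 0  t=1,i=6
  ###.. -> .   bit 28 = 0  t=3,i=4
  ##.## -> #   bit 27 = 1  t=1,i=7
  ##.#. -> .   bit 26 = 0  t=2,i=6
  ##..# -> #   bit 25 = 1  t=0,i=8
  ##... -> #   bit 24 = 1  t=0,i=12
  #.### -> .   bit 23 = 0  t=1,i=8
  #.##. -> .   bit 22 = 0  t=2,i=13
  #.#.# -> #   bit 21 = 1  t=0,i=0
  #.#.. -> #   bit 20 = 1  t=0,i=2
  #..## -> #   bit 19 = 1  t=0,i=9
  #..#. -> .   bit 18 = 0  t=6,i=3
  #...# -> #   bit 17 = 1  t=0,i=4
  #.... -> #   bit 16 = 1  t=0,i=13
  .#### -> #   bit 15 = 1  t=1,i=13
  .###. -> #   bit 14 = 1  t=1,i=9
  .##.# -> .   bit 13 = 0  t=2,i=14
  .##.. -> .   bit 12 = 0  t=0,i=7
  .#.## -> .   bit 11 = 0  t=2,i=12
  .#.#. -> #   bit 10 = 1  t=0,i=1
  .#..# -> .   bit 9 = 0  t=3,i=17
  .#... -> #   bit 8 = 1  t=0,i=3
  ..### -> #   bit 7 = 1  t=3,i=0
  ..##. -> #   bit 6 = 1  t=0,i=6
  ..#.# -> #   bit 5 = 1  t=0,i=17
  ..#.. -> .   bit 4 = 0  t=3,i=16
  ...## -> #   bit 3 = 1  t=0,i=5
  ...#. -> .   bit 2 = 0  t=0,i=16
  ....# -> #   bit 1 = 1  t=0,i=15
  ..... -> #   bit 0 = 1  t=0,i=14
  bits 11001011001110111100010111101011 = 3409692139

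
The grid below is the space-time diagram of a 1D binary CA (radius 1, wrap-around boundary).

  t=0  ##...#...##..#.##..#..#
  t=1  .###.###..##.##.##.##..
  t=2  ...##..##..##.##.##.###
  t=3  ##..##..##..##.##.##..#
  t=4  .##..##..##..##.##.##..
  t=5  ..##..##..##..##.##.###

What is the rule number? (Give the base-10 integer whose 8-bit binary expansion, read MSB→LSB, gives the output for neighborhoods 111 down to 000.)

117

  nb ###: next=.  (t=0,i=0, bit7=0)
  nb ##.: next=#  (t=0,i=1, bit6=1)
  nb #.#: next=#  (t=0,i=14, bit5=1)
  nb #..: next=#  (t=0,i=2, bit4=1)
  nb .##: next=.  (t=0,i=9, bit3=0)
  nb .#.: next=#  (t=0,i=5, bit2=1)
  nb ..#: next=.  (t=0,i=4, bit1=0)
  nb ...: next=#  (t=0,i=3, bit0=1)
  bits 01110101 = 117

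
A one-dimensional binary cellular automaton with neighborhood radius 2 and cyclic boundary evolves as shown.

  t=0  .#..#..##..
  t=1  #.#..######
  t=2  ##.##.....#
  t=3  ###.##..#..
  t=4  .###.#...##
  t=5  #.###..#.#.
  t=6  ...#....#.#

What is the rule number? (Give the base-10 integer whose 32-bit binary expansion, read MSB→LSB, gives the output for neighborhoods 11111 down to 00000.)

  [31] ##### => .  t=1,i=7
  [30] ####. => #  t=1,i=10
  [29] ###.# => #  t=1,i=0
  [28] ###.. => .  t=5,i=4
  [27] ##.## => #  t=2,i=2
  [26] ##.#. => #  t=1,i=1
  [25] ##..# => .  t=3,i=6
  [24] ##... => #  t=0,i=9
  [23] #.### => .  t=4,i=1
  [22] #.##. => .  t=2,i=3
  [21] #.#.# => .  t=5,i=0
  [20] #.#.. => .  t=1,i=2
  [19] #..## => #  t=0,i=6
  [18] #..#. => .  t=0,i=3
  [17] #...# => #  t=0,i=10
  [16] #.... => .  t=2,i=6
  [15] .#### => .  t=1,i=6
  [14] .###. => #  t=2,i=0
  [13] .##.# => .  t=4,i=10
  [12] .##.. => #  t=0,i=8
  [11] .#.## => .  t=5,i=1
  [10] .#.#. => #  t=5,i=8
  [9] .#..# => #  t=0,i=2
  [8] .#... => .  t=4,i=6
  [7] ..### => .  t=1,i=5
  [6] ..##. => #  t=0,i=7
  [5] ..#.# => .  t=5,i=7
  [4] ..#.. => .  t=0,i=1
  [3] ...## => .  t=2,i=9
  [2] ...#. => #  t=0,i=0
  [1] ....# => #  t=2,i=8
  [0] ..... => .  t=2,i=7
  bits 01101101000010100101011001000110 = 1829393990

1829393990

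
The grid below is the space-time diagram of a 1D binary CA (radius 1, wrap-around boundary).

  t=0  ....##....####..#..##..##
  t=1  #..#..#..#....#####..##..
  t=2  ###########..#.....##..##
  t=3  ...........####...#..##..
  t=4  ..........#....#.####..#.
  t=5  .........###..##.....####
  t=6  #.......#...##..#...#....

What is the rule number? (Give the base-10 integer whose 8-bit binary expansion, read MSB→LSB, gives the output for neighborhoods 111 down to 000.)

  [7] ### => .  t=0,i=11
  [6] ##. => .  t=0,i=5
  [5] #.# => .  t=4,i=16
  [4] #.. => #  t=0,i=0
  [3] .## => .  t=0,i=4
  [2] .#. => #  t=0,i=16
  [1] ..# => #  t=0,i=3
  [0] ... => .  t=0,i=1
  bits 00010110 = 22

22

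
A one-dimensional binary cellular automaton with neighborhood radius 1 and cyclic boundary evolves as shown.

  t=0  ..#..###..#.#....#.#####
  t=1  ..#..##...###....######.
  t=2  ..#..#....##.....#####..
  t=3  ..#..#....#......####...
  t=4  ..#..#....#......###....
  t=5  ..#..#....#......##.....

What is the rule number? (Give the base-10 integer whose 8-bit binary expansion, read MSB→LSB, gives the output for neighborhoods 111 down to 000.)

172

  ### -> #   bit 7 = 1  t=0,i=6
  ##. -> .   bit 6 = 0  t=0,i=7
  #.# -> #   bit 5 = 1  t=0,i=11
  #.. -> .   bit 4 = 0  t=0,i=0
  .## -> #   bit 3 = 1  t=0,i=5
  .#. -> #   bit 2 = 1  t=0,i=2
  ..# -> .   bit 1 = 0  t=0,i=1
  ... -> .   bit 0 = 0  t=0,i=14
  bits 10101100 = 172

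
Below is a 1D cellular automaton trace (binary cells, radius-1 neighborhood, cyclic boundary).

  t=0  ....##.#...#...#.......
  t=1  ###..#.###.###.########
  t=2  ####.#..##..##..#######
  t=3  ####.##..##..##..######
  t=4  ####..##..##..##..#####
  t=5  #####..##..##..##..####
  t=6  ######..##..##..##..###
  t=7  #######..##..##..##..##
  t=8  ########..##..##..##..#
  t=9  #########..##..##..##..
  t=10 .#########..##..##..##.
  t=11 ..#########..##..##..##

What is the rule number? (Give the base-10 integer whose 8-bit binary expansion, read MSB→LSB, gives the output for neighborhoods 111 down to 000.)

213

  [7] ### => #  t=1,i=0
  [6] ##. => #  t=0,i=5
  [5] #.# => .  t=0,i=6
  [4] #.. => #  t=0,i=8
  [3] .## => .  t=0,i=4
  [2] .#. => #  t=0,i=7
  [1] ..# => .  t=0,i=3
  [0] ... => #  t=0,i=0
  bits 11010101 = 213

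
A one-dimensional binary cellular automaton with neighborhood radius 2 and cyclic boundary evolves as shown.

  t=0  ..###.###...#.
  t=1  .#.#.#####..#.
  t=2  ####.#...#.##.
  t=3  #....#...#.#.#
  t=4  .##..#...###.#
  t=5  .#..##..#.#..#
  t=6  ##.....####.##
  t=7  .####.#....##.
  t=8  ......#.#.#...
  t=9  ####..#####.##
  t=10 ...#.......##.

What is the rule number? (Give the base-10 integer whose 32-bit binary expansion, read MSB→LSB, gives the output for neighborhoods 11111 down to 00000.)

435504185

  ##### -> .   bit 31 = 0  t=1,i=7
  ####. -> .   bit 30 = 0  t=1,i=8
  ###.# -> .   bit 29 = 0  t=0,i=4
  ###.. -> #   bit 28 = 1  t=0,i=8
  ##.## -> #   bit 27 = 1  t=0,i=5
  ##.#. -> .   bit 26 = 0  t=2,i=4
  ##..# -> .   bit 25 = 0  t=1,i=10
  ##... -> #   bit 24 = 1  t=0,i=9
  #.### -> #   bit 23 = 1  t=0,i=6
  #.##. -> #   bit 22 = 1  t=2,i=11
  #.#.# -> #   bit 21 = 1  t=1,i=3
  #.#.. -> #   bit 20 = 1  t=2,i=5
  #..## -> .   bit 19 = 0  t=5,i=3
  #..#. -> #   bit 18 = 1  t=1,i=0
  #...# -> .   bit 17 = 0  t=0,i=0
  #.... -> #   bit 16 = 1  t=3,i=2
  .#### -> .   bit 15 = 0  t=1,i=6
  .###. -> #   bit 14 = 1  t=0,i=3
  .##.# -> .   bit 13 = 0  t=2,i=12
  .##.. -> .   bit 12 = 0  t=3,i=0
  .#.## -> .   bit 11 = 0  t=1,i=4
  .#.#. -> #   bit 10 = 1  t=1,i=2
  .#..# -> .   bit 9 = 0  t=1,i=13
  .#... -> .   bit 8 = 0  t=0,i=13
  ..### -> .   bit 7 = 0  t=0,i=2
  ..##. -> .   bit 6 = 0  t=5,i=4
  ..#.# -> #   bit 5 = 1  t=1,i=1
  ..#.. -> #   bit 4 = 1  t=0,i=12
  ...## -> #   bit 3 = 1  t=0,i=1
  ...#. -> .   bit 2 = 0  t=0,i=11
  ....# -> .   bit 1 = 0  t=3,i=3
  ..... -> #   bit 0 = 1  t=6,i=4
  bits 00011001111101010100010000111001 = 435504185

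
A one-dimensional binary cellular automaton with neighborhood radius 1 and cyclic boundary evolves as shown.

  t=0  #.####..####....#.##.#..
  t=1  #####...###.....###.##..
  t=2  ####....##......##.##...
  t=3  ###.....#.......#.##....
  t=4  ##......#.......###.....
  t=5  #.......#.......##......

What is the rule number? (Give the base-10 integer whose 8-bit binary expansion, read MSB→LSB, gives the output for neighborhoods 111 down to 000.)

172

  [7] ### => #  t=0,i=3
  [6] ##. => .  t=0,i=5
  [5] #.# => #  t=0,i=1
  [4] #.. => .  t=0,i=6
  [3] .## => #  t=0,i=2
  [2] .#. => #  t=0,i=0
  [1] ..# => .  t=0,i=7
  [0] ... => .  t=0,i=13
  bits 10101100 = 172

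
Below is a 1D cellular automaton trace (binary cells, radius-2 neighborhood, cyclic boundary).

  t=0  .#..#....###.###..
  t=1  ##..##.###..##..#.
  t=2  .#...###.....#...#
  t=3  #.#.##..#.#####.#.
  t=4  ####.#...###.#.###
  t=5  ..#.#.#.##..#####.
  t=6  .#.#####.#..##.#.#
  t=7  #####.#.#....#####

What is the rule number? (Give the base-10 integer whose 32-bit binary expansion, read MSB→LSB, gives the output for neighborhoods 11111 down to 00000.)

1302379935

  ##### -> .   bit 31 = 0  t=3,i=12
  ####. -> #   bit 30 = 1  t=3,i=13
  ###.# -> .   bit 29 = 0  t=0,i=11
  ###.. -> .   bit 28 = 0  t=0,i=15
  ##.## -> #   bit 27 = 1  t=0,i=12
  ##.#. -> #   bit 26 = 1  t=3,i=15
  ##..# -> .   bit 25 = 0  t=1,i=2
  ##... -> #   bit 24 = 1  t=0,i=16
  #.### -> #   bit 23 = 1  t=0,i=13
  #.##. -> .   bit 22 = 0  t=1,i=0
  #.#.# -> #   bit 21 = 1  t=3,i=0
  #.#.. -> .   bit 20 = 0  t=2,i=1
  #..## -> .   bit 19 = 0  t=1,i=3
  #..#. -> .   bit 18 = 0  t=0,i=3
  #...# -> .   bit 17 = 0  t=0,i=17
  #.... -> .   bit 16 = 0  t=0,i=6
  .#### -> #   bit 15 = 1  t=3,i=11
  .###. -> .   bit 14 = 0  t=0,i=10
  .##.# -> #   bit 13 = 1  t=1,i=5
  .##.. -> #   bit 12 = 1  t=1,i=1
  .#.## -> #   bit 11 = 1  t=1,i=17
  .#.#. -> #   bit 10 = 1  t=2,i=0
  .#..# -> .   bit 9 = 0  t=0,i=2
  .#... -> #   bit 8 = 1  t=0,i=5
  ..### -> #   bit 7 = 1  t=0,i=9
  ..##. -> .   bit 6 = 0  t=1,i=4
  ..#.# -> .   bit 5 = 0  t=1,i=16
  ..#.. -> #   bit 4 = 1  t=0,i=1
  ...## -> #   bit 3 = 1  t=0,i=8
  ...#. -> #   bit 2 = 1  t=0,i=0
  ....# -> #   bit 1 = 1  t=0,i=7
  ..... -> #   bit 0 = 1  t=2,i=10
  bits 01001101101000001011110110011111 = 1302379935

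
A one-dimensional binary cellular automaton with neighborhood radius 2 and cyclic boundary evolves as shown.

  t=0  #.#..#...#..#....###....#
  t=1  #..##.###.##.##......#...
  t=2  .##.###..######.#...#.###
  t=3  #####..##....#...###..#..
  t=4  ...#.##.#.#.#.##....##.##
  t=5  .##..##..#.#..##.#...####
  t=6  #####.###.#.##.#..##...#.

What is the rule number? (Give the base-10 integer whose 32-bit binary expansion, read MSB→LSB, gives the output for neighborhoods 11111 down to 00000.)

  #####|.  b31=0 t=2,i=11
  ####.|#  b30=1 t=2,i=13
  ###.#|.  b29=0 t=1,i=8
  ###..|.  b28=0 t=0,i=19
  ##.##|#  b27=1 t=1,i=5
  ##.#.|.  b26=0 t=0,i=1
  ##..#|#  b25=1 t=2,i=7
  ##...|.  b24=0 t=0,i=20
  #.###|#  b23=1 t=1,i=6
  #.##.|#  b22=1 t=1,i=10
  #.#.#|.  b21=0 t=4,i=8
  #.#..|.  b20=0 t=0,i=2
  #..##|#  b19=1 t=1,i=2
  #..#.|#  b18=1 t=0,i=4
  #...#|#  b17=1 t=0,i=7
  #....|#  b16=1 t=0,i=14
  .####|.  b15=0 t=2,i=10
  .###.|.  b14=0 t=0,i=18
  .##.#|#  b13=1 t=0,i=0
  .##..|#  b12=1 t=1,i=14
  .#.##|.  b11=0 t=2,i=21
  .#.#.|#  b10=1 t=4,i=9
  .#..#|#  b9=1 t=0,i=3
  .#...|#  b8=1 t=0,i=6
  ..###|.  b7=0 t=0,i=17
  ..##.|.  b6=0 t=0,i=24
  ..#.#|.  b5=0 t=2,i=20
  ..#..|.  b4=0 t=0,i=5
  ...##|.  b3=0 t=0,i=16
  ...#.|#  b2=1 t=0,i=8
  ....#|.  b1=0 t=0,i=15
  .....|.  b0=0 t=1,i=17
  bits 01001010110011110011011100000100 = 1255094020

1255094020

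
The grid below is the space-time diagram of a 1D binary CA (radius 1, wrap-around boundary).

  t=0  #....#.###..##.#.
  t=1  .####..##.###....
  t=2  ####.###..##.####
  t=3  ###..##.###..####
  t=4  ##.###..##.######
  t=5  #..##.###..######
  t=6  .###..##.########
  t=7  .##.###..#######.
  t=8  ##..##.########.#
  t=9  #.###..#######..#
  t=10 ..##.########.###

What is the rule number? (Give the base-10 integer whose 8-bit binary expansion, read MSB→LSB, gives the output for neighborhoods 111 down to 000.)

155

  [7] ### => #  t=0,i=8
  [6] ##. => .  t=0,i=9
  [5] #.# => .  t=0,i=6
  [4] #.. => #  t=0,i=1
  [3] .## => #  t=0,i=7
  [2] .#. => .  t=0,i=0
  [1] ..# => #  t=0,i=4
  [0] ... => #  t=0,i=2
  bits 10011011 = 155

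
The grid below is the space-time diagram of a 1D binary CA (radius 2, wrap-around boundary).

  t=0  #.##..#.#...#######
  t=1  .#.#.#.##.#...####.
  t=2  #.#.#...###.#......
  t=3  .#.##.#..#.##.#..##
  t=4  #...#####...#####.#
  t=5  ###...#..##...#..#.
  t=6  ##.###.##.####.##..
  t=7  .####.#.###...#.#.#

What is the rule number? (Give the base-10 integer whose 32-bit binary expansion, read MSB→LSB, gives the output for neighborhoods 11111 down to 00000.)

2376037894

  ##### -> #   bit 31 = 1  t=0,i=14
  ####. -> .   bit 30 = 0  t=0,i=18
  ###.# -> .   bit 29 = 0  t=0,i=0
  ###.. -> .   bit 28 = 0  t=1,i=17
  ##.## -> #   bit 27 = 1  t=0,i=1
  ##.#. -> #   bit 26 = 1  t=1,i=9
  ##..# -> .   bit 25 = 0  t=0,i=4
  ##... -> #   bit 24 = 1  t=4,i=1
  #.### -> #   bit 23 = 1  t=5,i=0
  #.##. -> .   bit 22 = 0  t=0,i=2
  #.#.# -> .   bit 21 = 0  t=1,i=3
  #.#.. -> #   bit 20 = 1  t=0,i=8
  #..## -> #   bit 19 = 1  t=3,i=16
  #..#. -> #   bit 18 = 1  t=0,i=5
  #...# -> #   bit 17 = 1  t=0,i=10
  #.... -> #   bit 16 = 1  t=2,i=14
  .#### -> .   bit 15 = 0  t=0,i=13
  .###. -> #   bit 14 = 1  t=2,i=9
  .##.# -> #   bit 13 = 1  t=1,i=8
  .##.. -> #   bit 12 = 1  t=0,i=3
  .#.## -> .   bit 11 = 0  t=1,i=6
  .#.#. -> #   bit 10 = 1  t=0,i=7
  .#..# -> #   bit 9 = 1  t=3,i=7
  .#... -> .   bit 8 = 0  t=0,i=9
  ..### -> .   bit 7 = 0  t=0,i=12
  ..##. -> .   bit 6 = 0  t=3,i=17
  ..#.# -> .   bit 5 = 0  t=0,i=6
  ..#.. -> .   bit 4 = 0  t=5,i=6
  ...## -> .   bit 3 = 0  t=0,i=11
  ...#. -> #   bit 2 = 1  t=2,i=18
  ....# -> #   bit 1 = 1  t=2,i=17
  ..... -> .   bit 0 = 0  t=2,i=15
  bits 10001101100111110111011000000110 = 2376037894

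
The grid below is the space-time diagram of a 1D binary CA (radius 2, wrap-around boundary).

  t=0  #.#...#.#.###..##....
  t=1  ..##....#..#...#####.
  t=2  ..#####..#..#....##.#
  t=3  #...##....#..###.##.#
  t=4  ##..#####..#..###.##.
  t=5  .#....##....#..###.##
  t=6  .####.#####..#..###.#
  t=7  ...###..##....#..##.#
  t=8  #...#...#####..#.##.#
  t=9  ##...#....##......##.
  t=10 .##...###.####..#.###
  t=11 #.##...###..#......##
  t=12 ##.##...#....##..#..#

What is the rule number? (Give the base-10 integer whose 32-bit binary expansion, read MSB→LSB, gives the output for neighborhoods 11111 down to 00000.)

3912332098

  #####|#  b31=1 t=1,i=17
  ####.|#  b30=1 t=1,i=18
  ###.#|#  b29=1 t=3,i=15
  ###..|.  b28=0 t=0,i=12
  ##.##|#  b27=1 t=3,i=16
  ##.#.|.  b26=0 t=2,i=19
  ##..#|.  b25=0 t=0,i=13
  ##...|#  b24=1 t=0,i=17
  #.###|.  b23=0 t=0,i=10
  #.##.|.  b22=0 t=3,i=17
  #.#.#|#  b21=1 t=0,i=8
  #.#..|#  b20=1 t=0,i=2
  #..##|.  b19=0 t=0,i=14
  #..#.|.  b18=0 t=1,i=10
  #...#|.  b17=0 t=0,i=4
  #....|#  b16=1 t=0,i=18
  .####|.  b15=0 t=1,i=16
  .###.|#  b14=1 t=0,i=11
  .##.#|#  b13=1 t=2,i=18
  .##..|#  b12=1 t=0,i=16
  .#.##|.  b11=0 t=0,i=9
  .#.#.|.  b10=0 t=0,i=1
  .#..#|#  b9=1 t=1,i=9
  .#...|#  b8=1 t=0,i=3
  ..###|.  b7=0 t=1,i=15
  ..##.|#  b6=1 t=0,i=15
  ..#.#|.  b5=0 t=0,i=0
  ..#..|.  b4=0 t=1,i=8
  ...##|.  b3=0 t=1,i=1
  ...#.|.  b2=0 t=0,i=5
  ....#|#  b1=1 t=0,i=19
  .....|.  b0=0 t=9,i=14
  bits 11101001001100010111001101000010 = 3912332098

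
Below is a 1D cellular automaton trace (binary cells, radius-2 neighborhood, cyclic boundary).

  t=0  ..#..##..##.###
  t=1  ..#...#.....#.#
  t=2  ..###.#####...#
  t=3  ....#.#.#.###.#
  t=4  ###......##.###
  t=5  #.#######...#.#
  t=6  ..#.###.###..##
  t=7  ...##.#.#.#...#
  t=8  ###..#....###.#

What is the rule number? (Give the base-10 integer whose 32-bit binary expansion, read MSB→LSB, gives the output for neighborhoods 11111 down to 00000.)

3050510619

  [31] ##### => #  t=2,i=8
  [30] ####. => .  t=2,i=9
  [29] ###.# => #  t=2,i=4
  [28] ###.. => #  t=0,i=14
  [27] ##.## => .  t=0,i=11
  [26] ##.#. => #  t=3,i=13
  [25] ##..# => .  t=0,i=0
  [24] ##... => #  t=2,i=11
  [23] #.### => #  t=0,i=12
  [22] #.##. => #  t=5,i=14
  [21] #.#.# => .  t=3,i=6
  [20] #.#.. => #  t=1,i=14
  [19] #..## => .  t=0,i=4
  [18] #..#. => .  t=0,i=1
  [17] #...# => #  t=1,i=4
  [16] #.... => #  t=1,i=8
  [15] .#### => .  t=2,i=7
  [14] .###. => .  t=0,i=13
  [13] .##.# => .  t=0,i=10
  [12] .##.. => #  t=0,i=6
  [11] .#.## => #  t=3,i=9
  [10] .#.#. => .  t=1,i=13
  [9] .#..# => .  t=0,i=3
  [8] .#... => #  t=1,i=3
  [7] ..### => .  t=2,i=2
  [6] ..##. => .  t=0,i=5
  [5] ..#.# => .  t=1,i=12
  [4] ..#.. => #  t=0,i=2
  [3] ...## => #  t=4,i=8
  [2] ...#. => .  t=1,i=5
  [1] ....# => #  t=1,i=10
  [0] ..... => #  t=1,i=9
  bits 10110101110100110001100100011011 = 3050510619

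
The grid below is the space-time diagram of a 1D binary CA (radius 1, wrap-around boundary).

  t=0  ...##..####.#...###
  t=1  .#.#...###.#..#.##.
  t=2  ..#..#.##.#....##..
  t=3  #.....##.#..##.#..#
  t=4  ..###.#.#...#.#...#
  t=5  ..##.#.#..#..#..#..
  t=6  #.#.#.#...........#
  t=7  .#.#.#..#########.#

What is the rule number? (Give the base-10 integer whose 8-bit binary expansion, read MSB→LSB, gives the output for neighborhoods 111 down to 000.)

169

  [7] ### => #  t=0,i=8
  [6] ##. => .  t=0,i=4
  [5] #.# => #  t=0,i=11
  [4] #.. => .  t=0,i=0
  [3] .## => #  t=0,i=3
  [2] .#. => .  t=0,i=12
  [1] ..# => .  t=0,i=2
  [0] ... => #  t=0,i=1
  bits 10101001 = 169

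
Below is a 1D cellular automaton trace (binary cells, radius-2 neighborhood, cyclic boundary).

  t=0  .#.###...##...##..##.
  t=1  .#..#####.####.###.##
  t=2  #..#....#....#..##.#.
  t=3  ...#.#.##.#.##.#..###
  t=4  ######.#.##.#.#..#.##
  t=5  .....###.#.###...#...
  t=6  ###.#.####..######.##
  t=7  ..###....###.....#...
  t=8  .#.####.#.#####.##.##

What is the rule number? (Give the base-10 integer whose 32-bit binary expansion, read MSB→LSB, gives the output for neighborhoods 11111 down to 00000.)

929780797

  ##### -> .   bit 31 = 0  t=1,i=6
  ####. -> .   bit 30 = 0  t=1,i=7
  ###.# -> #   bit 29 = 1  t=1,i=8
  ###.. -> #   bit 28 = 1  t=0,i=5
  ##.## -> .   bit 27 = 0  t=1,i=9
  ##.#. -> #   bit 26 = 1  t=1,i=0
  ##..# -> #   bit 25 = 1  t=0,i=16
  ##... -> #   bit 24 = 1  t=0,i=6
  #.### -> .   bit 23 = 0  t=0,i=3
  #.##. -> #   bit 22 = 1  t=1,i=19
  #.#.# -> #   bit 21 = 1  t=2,i=19
  #.#.. -> .   bit 20 = 0  t=1,i=1
  #..## -> #   bit 19 = 1  t=0,i=17
  #..#. -> .   bit 18 = 0  t=0,i=0
  #...# -> #   bit 17 = 1  t=0,i=7
  #.... -> #   bit 16 = 1  t=2,i=5
  .#### -> .   bit 15 = 0  t=1,i=5
  .###. -> #   bit 14 = 1  t=0,i=4
  .##.# -> .   bit 13 = 0  t=1,i=20
  .##.. -> #   bit 12 = 1  t=0,i=10
  .#.## -> .   bit 11 = 0  t=0,i=2
  .#.#. -> #   bit 10 = 1  t=2,i=20
  .#..# -> .   bit 9 = 0  t=1,i=2
  .#... -> .   bit 8 = 0  t=2,i=4
  ..### -> .   bit 7 = 0  t=1,i=4
  ..##. -> .   bit 6 = 0  t=0,i=9
  ..#.# -> #   bit 5 = 1  t=0,i=1
  ..#.. -> #   bit 4 = 1  t=2,i=3
  ...## -> #   bit 3 = 1  t=0,i=8
  ...#. -> #   bit 2 = 1  t=2,i=7
  ....# -> .   bit 1 = 0  t=2,i=6
  ..... -> #   bit 0 = 1  t=5,i=0
  bits 00110111011010110101010000111101 = 929780797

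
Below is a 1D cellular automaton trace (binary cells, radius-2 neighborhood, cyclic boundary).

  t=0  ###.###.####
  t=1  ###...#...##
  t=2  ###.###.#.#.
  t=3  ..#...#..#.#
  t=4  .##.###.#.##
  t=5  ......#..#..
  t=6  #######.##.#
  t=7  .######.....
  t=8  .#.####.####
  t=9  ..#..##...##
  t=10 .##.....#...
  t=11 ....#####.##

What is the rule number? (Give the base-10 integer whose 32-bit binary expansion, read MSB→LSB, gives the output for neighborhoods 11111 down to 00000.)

4028042391

  #####|#  b31=1 t=0,i=0
  ####.|#  b30=1 t=0,i=1
  ###.#|#  b29=1 t=0,i=2
  ###..|#  b28=1 t=1,i=2
  ##.##|.  b27=0 t=0,i=3
  ##.#.|.  b26=0 t=2,i=7
  ##..#|.  b25=0 t=9,i=0
  ##...|.  b24=0 t=1,i=3
  #.###|.  b23=0 t=0,i=4
  #.##.|.  b22=0 t=4,i=1
  #.#.#|.  b21=0 t=2,i=8
  #.#..|#  b20=1 t=3,i=11
  #..##|.  b19=0 t=9,i=4
  #..#.|#  b18=1 t=3,i=1
  #...#|#  b17=1 t=1,i=4
  #....|#  b16=1 t=5,i=11
  .####|.  b15=0 t=0,i=9
  .###.|.  b14=0 t=0,i=5
  .##.#|.  b13=0 t=4,i=2
  .##..|.  b12=0 t=9,i=6
  .#.##|#  b11=1 t=2,i=11
  .#.#.|#  b10=1 t=2,i=9
  .#..#|.  b9=0 t=3,i=0
  .#...|.  b8=0 t=1,i=7
  ..###|#  b7=1 t=1,i=10
  ..##.|.  b6=0 t=9,i=5
  ..#.#|.  b5=0 t=3,i=9
  ..#..|#  b4=1 t=1,i=6
  ...##|.  b3=0 t=1,i=9
  ...#.|#  b2=1 t=1,i=5
  ....#|#  b1=1 t=5,i=4
  .....|#  b0=1 t=5,i=0
  bits 11110000000101110000110010010111 = 4028042391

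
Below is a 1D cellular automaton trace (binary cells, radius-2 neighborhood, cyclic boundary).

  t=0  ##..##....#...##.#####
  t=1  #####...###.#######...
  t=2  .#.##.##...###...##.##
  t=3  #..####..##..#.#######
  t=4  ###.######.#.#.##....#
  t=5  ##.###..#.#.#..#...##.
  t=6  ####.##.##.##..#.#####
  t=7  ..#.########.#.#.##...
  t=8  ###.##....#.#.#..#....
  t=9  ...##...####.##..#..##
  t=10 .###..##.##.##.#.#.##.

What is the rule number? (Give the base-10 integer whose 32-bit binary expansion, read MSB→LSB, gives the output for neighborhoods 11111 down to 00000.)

  nb #####: next=.  (t=0,i=19, bit31=0)
  nb ####.: next=#  (t=0,i=0, bit30=1)
  nb ###.#: next=.  (t=1,i=10, bit29=0)
  nb ###..: next=#  (t=0,i=1, bit28=1)
  nb ##.##: next=#  (t=0,i=16, bit27=1)
  nb ##.#.: next=#  (t=2,i=0, bit26=1)
  nb ##..#: next=#  (t=0,i=2, bit25=1)
  nb ##...: next=.  (t=0,i=6, bit24=0)
  nb #.###: next=#  (t=0,i=17, bit23=1)
  nb #.##.: next=#  (t=2,i=3, bit22=1)
  nb #.#.#: next=.  (t=2,i=1, bit21=0)
  nb #.#..: next=#  (t=5,i=12, bit20=1)
  nb #..##: next=#  (t=0,i=3, bit19=1)
  nb #..#.: next=.  (t=3,i=12, bit18=0)
  nb #...#: next=#  (t=0,i=12, bit17=1)
  nb #....: next=.  (t=0,i=7, bit16=0)
  nb .####: next=#  (t=0,i=18, bit15=1)
  nb .###.: next=.  (t=1,i=9, bit14=0)
  nb .##.#: next=#  (t=0,i=15, bit13=1)
  nb .##..: next=.  (t=0,i=5, bit12=0)
  nb .#.##: next=.  (t=2,i=2, bit11=0)
  nb .#.#.: next=#  (t=4,i=12, bit10=1)
  nb .#..#: next=.  (t=5,i=13, bit9=0)
  nb .#...: next=.  (t=0,i=11, bit8=0)
  nb ..###: next=.  (t=1,i=0, bit7=0)
  nb ..##.: next=#  (t=0,i=4, bit6=1)
  nb ..#.#: next=#  (t=3,i=13, bit5=1)
  nb ..#..: next=#  (t=0,i=10, bit4=1)
  nb ...##: next=#  (t=0,i=13, bit3=1)
  nb ...#.: next=#  (t=0,i=9, bit2=1)
  nb ....#: next=#  (t=0,i=8, bit1=1)
  nb .....: next=.  (t=7,i=21, bit0=0)
  bits 01011110110110101010010001111110 = 1591387262

1591387262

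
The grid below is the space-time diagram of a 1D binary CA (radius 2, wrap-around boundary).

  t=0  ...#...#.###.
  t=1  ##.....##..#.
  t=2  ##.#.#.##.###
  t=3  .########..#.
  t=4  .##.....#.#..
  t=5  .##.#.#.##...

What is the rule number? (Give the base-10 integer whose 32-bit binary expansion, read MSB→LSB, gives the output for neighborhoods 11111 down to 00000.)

  nb #####: next=.  (t=2,i=12, bit31=0)
  nb ####.: next=.  (t=2,i=0, bit30=0)
  nb ###.#: next=#  (t=2,i=1, bit29=1)
  nb ###..: next=#  (t=0,i=11, bit28=1)
  nb ##.##: next=.  (t=2,i=9, bit27=0)
  nb ##.#.: next=#  (t=2,i=2, bit26=1)
  nb ##..#: next=.  (t=1,i=9, bit25=0)
  nb ##...: next=.  (t=0,i=12, bit24=0)
  nb #.###: next=.  (t=0,i=9, bit23=0)
  nb #.##.: next=#  (t=1,i=0, bit22=1)
  nb #.#.#: next=#  (t=2,i=3, bit21=1)
  nb #.#..: next=.  (t=4,i=10, bit20=0)
  nb #..##: next=.  (t=3,i=0, bit19=0)
  nb #..#.: next=#  (t=1,i=10, bit18=1)
  nb #...#: next=.  (t=0,i=5, bit17=0)
  nb #....: next=#  (t=0,i=0, bit16=1)
  nb .####: next=#  (t=2,i=11, bit15=1)
  nb .###.: next=.  (t=0,i=10, bit14=0)
  nb .##.#: next=#  (t=2,i=8, bit13=1)
  nb .##..: next=#  (t=1,i=1, bit12=1)
  nb .#.##: next=#  (t=0,i=8, bit11=1)
  nb .#.#.: next=#  (t=2,i=4, bit10=1)
  nb .#..#: next=.  (t=3,i=12, bit9=0)
  nb .#...: next=.  (t=0,i=4, bit8=0)
  nb ..###: next=#  (t=3,i=1, bit7=1)
  nb ..##.: next=#  (t=1,i=7, bit6=1)
  nb ..#.#: next=#  (t=0,i=7, bit5=1)
  nb ..#..: next=.  (t=0,i=3, bit4=0)
  nb ...##: next=.  (t=1,i=6, bit3=0)
  nb ...#.: next=.  (t=0,i=2, bit2=0)
  nb ....#: next=#  (t=0,i=1, bit1=1)
  nb .....: next=.  (t=1,i=4, bit0=0)
  bits 00110100011001011011110011100010 = 879082722

879082722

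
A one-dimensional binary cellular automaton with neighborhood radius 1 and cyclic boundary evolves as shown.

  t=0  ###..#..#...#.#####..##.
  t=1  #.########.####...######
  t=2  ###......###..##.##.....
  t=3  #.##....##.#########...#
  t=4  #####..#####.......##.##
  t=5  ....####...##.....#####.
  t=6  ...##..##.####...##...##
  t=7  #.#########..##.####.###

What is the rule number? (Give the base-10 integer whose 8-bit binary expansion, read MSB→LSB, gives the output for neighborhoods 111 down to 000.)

  nb ###: next=.  (t=0,i=1, bit7=0)
  nb ##.: next=#  (t=0,i=2, bit6=1)
  nb #.#: next=#  (t=0,i=13, bit5=1)
  nb #..: next=#  (t=0,i=3, bit4=1)
  nb .##: next=#  (t=0,i=0, bit3=1)
  nb .#.: next=#  (t=0,i=5, bit2=1)
  nb ..#: next=#  (t=0,i=4, bit1=1)
  nb ...: next=.  (t=0,i=10, bit0=0)
  bits 01111110 = 126

126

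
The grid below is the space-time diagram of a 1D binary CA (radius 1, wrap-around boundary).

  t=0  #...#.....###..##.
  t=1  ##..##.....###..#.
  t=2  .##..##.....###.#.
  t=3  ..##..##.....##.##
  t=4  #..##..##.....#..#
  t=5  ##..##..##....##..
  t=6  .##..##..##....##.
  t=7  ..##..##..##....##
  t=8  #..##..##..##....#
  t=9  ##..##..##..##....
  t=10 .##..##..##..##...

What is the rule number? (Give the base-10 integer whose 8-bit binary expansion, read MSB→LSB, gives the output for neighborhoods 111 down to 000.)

212

  ### -> #   bit 7 = 1  t=0,i=11
  ##. -> #   bit 6 = 1  t=0,i=12
  #.# -> .   bit 5 = 0  t=0,i=17
  #.. -> #   bit 4 = 1  t=0,i=1
  .## -> .   bit 3 = 0  t=0,i=10
  .#. -> #   bit 2 = 1  t=0,i=0
  ..# -> .   bit 1 = 0  t=0,i=3
  ... -> .   bit 0 = 0  t=0,i=2
  bits 11010100 = 212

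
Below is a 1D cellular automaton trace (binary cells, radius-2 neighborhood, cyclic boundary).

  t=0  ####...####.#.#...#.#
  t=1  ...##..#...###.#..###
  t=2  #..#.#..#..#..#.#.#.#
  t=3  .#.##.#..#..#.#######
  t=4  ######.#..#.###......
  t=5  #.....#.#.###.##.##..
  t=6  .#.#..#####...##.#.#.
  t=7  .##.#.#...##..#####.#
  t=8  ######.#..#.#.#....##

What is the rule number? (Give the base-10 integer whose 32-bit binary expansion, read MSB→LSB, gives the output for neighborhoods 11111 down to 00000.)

  #####|.  b31=0 t=0,i=1
  ####.|.  b30=0 t=0,i=2
  ###.#|.  b29=0 t=0,i=10
  ###..|#  b28=1 t=0,i=3
  ##.##|.  b27=0 t=5,i=13
  ##.#.|#  b26=1 t=0,i=11
  ##..#|#  b25=1 t=1,i=5
  ##...|#  b24=1 t=0,i=4
  #.###|#  b23=1 t=0,i=20
  #.##.|#  b22=1 t=2,i=20
  #.#.#|#  b21=1 t=0,i=12
  #.#..|.  b20=0 t=0,i=14
  #..##|.  b19=0 t=1,i=17
  #..#.|.  b18=0 t=1,i=6
  #...#|.  b17=0 t=0,i=5
  #....|.  b16=0 t=4,i=16
  .####|.  b15=0 t=0,i=0
  .###.|.  b14=0 t=1,i=12
  .##.#|#  b13=1 t=3,i=4
  .##..|.  b12=0 t=1,i=4
  .#.##|#  b11=1 t=0,i=19
  .#.#.|#  b10=1 t=0,i=13
  .#..#|#  b9=1 t=1,i=16
  .#...|#  b8=1 t=0,i=15
  ..###|#  b7=1 t=0,i=7
  ..##.|#  b6=1 t=1,i=3
  ..#.#|#  b5=1 t=0,i=18
  ..#..|.  b4=0 t=1,i=7
  ...##|.  b3=0 t=0,i=6
  ...#.|.  b2=0 t=0,i=17
  ....#|.  b1=0 t=4,i=19
  .....|#  b0=1 t=4,i=17
  bits 00010111111000000010111111100001 = 400568289

400568289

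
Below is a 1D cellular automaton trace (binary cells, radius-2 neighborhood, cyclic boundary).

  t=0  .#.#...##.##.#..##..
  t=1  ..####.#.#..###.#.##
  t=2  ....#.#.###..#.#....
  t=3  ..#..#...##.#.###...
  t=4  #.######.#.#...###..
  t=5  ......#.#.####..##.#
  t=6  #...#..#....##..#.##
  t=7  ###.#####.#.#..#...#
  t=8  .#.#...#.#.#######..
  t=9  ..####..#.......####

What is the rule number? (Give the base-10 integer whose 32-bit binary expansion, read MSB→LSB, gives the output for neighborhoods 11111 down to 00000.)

  [31] ##### => .  t=4,i=4
  [30] ####. => #  t=1,i=4
  [29] ###.# => .  t=1,i=5
  [28] ###.. => #  t=2,i=10
  [27] ##.## => #  t=0,i=9
  [26] ##.#. => #  t=0,i=12
  [25] ##..# => .  t=1,i=0
  [24] ##... => #  t=0,i=18
  [23] #.### => .  t=2,i=8
  [22] #.##. => .  t=0,i=10
  [21] #.#.# => .  t=1,i=7
  [20] #.#.. => #  t=0,i=3
  [19] #..## => .  t=0,i=15
  [18] #..#. => #  t=2,i=12
  [17] #...# => #  t=0,i=5
  [16] #.... => .  t=2,i=17
  [15] .#### => .  t=1,i=3
  [14] .###. => #  t=1,i=13
  [13] .##.# => .  t=0,i=8
  [12] .##.. => .  t=0,i=17
  [11] .#.## => .  t=1,i=17
  [10] .#.#. => #  t=0,i=2
  [9] .#..# => #  t=0,i=14
  [8] .#... => #  t=0,i=4
  [7] ..### => .  t=1,i=2
  [6] ..##. => #  t=0,i=7
  [5] ..#.# => .  t=0,i=1
  [4] ..#.. => #  t=3,i=2
  [3] ...## => .  t=0,i=6
  [2] ...#. => .  t=0,i=0
  [1] ....# => #  t=2,i=2
  [0] ..... => .  t=2,i=0
  bits 01011101000101100100011101010010 = 1561741138

1561741138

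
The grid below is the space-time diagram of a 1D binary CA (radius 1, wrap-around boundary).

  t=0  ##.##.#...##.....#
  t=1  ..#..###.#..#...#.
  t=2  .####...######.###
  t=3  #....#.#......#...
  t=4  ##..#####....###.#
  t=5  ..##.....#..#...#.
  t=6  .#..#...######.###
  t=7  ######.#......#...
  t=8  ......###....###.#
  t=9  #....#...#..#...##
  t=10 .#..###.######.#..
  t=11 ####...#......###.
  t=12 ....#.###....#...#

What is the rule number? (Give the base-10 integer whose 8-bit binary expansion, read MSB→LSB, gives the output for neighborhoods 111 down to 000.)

  [7] ### => .  t=0,i=0
  [6] ##. => .  t=0,i=1
  [5] #.# => #  t=0,i=2
  [4] #.. => #  t=0,i=7
  [3] .## => .  t=0,i=3
  [2] .#. => #  t=0,i=6
  [1] ..# => #  t=0,i=9
  [0] ... => .  t=0,i=8
  bits 00110110 = 54

54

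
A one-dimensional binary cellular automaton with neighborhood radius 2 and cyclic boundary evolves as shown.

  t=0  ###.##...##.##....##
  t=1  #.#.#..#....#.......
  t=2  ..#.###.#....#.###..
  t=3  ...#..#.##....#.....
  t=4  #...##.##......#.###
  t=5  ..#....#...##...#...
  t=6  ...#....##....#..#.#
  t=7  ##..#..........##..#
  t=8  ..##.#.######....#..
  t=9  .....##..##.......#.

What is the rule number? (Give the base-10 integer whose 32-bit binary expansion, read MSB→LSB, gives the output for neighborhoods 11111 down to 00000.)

2725645057

  [31] ##### => #  t=0,i=0
  [30] ####. => .  t=0,i=1
  [29] ###.# => #  t=0,i=2
  [28] ###.. => .  t=2,i=17
  [27] ##.## => .  t=0,i=3
  [26] ##.#. => .  t=2,i=7
  [25] ##..# => #  t=7,i=2
  [24] ##... => .  t=0,i=6
  [23] #.### => .  t=2,i=4
  [22] #.##. => #  t=0,i=4
  [21] #.#.# => #  t=1,i=2
  [20] #.#.. => #  t=1,i=4
  [19] #..## => .  t=7,i=18
  [18] #..#. => #  t=1,i=6
  [17] #...# => #  t=0,i=7
  [16] #.... => .  t=0,i=15
  [15] .#### => .  t=0,i=19
  [14] .###. => .  t=2,i=5
  [13] .##.# => .  t=0,i=10
  [12] .##.. => .  t=0,i=5
  [11] .#.## => #  t=2,i=3
  [10] .#.#. => .  t=1,i=1
  [9] .#..# => #  t=1,i=5
  [8] .#... => #  t=1,i=8
  [7] ..### => .  t=0,i=18
  [6] ..##. => .  t=0,i=9
  [5] ..#.# => .  t=1,i=0
  [4] ..#.. => .  t=1,i=7
  [3] ...## => .  t=0,i=8
  [2] ...#. => .  t=1,i=11
  [1] ....# => .  t=0,i=16
  [0] ..... => #  t=1,i=15
  bits 10100010011101100000101100000001 = 2725645057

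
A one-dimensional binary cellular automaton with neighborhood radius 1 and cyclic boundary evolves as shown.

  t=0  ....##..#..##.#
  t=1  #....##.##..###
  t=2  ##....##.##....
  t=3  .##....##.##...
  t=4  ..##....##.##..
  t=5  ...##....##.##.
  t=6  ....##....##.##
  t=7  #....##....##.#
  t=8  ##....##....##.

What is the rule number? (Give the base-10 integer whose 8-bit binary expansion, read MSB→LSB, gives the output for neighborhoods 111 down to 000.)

  ### -> .   bit 7 = 0  t=1,i=13
  ##. -> #   bit 6 = 1  t=0,i=5
  #.# -> #   bit 5 = 1  t=0,i=13
  #.. -> #   bit 4 = 1  t=0,i=0
  .## -> .   bit 3 = 0  t=0,i=4
  .#. -> #   bit 2 = 1  t=0,i=8
  ..# -> .   bit 1 = 0  t=0,i=3
  ... -> .   bit 0 = 0  t=0,i=1
  bits 01110100 = 116

116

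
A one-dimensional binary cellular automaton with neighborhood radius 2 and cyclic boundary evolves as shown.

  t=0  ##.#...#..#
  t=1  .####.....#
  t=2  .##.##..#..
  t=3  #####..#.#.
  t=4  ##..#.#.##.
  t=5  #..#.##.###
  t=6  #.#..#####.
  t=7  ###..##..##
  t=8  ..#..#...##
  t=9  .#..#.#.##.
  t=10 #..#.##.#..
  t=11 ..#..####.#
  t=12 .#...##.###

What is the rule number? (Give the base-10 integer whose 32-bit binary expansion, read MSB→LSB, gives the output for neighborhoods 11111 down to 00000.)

1039443402

  nb #####: next=.  (t=3,i=2, bit31=0)
  nb ####.: next=.  (t=1,i=3, bit30=0)
  nb ###.#: next=#  (t=0,i=1, bit29=1)
  nb ###..: next=#  (t=1,i=4, bit28=1)
  nb ##.##: next=#  (t=2,i=3, bit27=1)
  nb ##.#.: next=#  (t=0,i=2, bit26=1)
  nb ##..#: next=.  (t=2,i=6, bit25=0)
  nb ##...: next=#  (t=1,i=5, bit24=1)
  nb #.###: next=#  (t=1,i=1, bit23=1)
  nb #.##.: next=#  (t=2,i=4, bit22=1)
  nb #.#.#: next=#  (t=3,i=9, bit21=1)
  nb #.#..: next=#  (t=0,i=3, bit20=1)
  nb #..##: next=.  (t=0,i=9, bit19=0)
  nb #..#.: next=#  (t=2,i=7, bit18=1)
  nb #...#: next=.  (t=0,i=5, bit17=0)
  nb #....: next=.  (t=1,i=6, bit16=0)
  nb .####: next=#  (t=1,i=2, bit15=1)
  nb .###.: next=.  (t=0,i=0, bit14=0)
  nb .##.#: next=#  (t=2,i=2, bit13=1)
  nb .##..: next=.  (t=2,i=5, bit12=0)
  nb .#.##: next=.  (t=1,i=0, bit11=0)
  nb .#.#.: next=#  (t=3,i=8, bit10=1)
  nb .#..#: next=.  (t=0,i=8, bit9=0)
  nb .#...: next=#  (t=0,i=4, bit8=1)
  nb ..###: next=#  (t=0,i=10, bit7=1)
  nb ..##.: next=#  (t=2,i=1, bit6=1)
  nb ..#.#: next=.  (t=1,i=10, bit5=0)
  nb ..#..: next=.  (t=0,i=7, bit4=0)
  nb ...##: next=#  (t=2,i=0, bit3=1)
  nb ...#.: next=.  (t=0,i=6, bit2=0)
  nb ....#: next=#  (t=1,i=8, bit1=1)
  nb .....: next=.  (t=1,i=7, bit0=0)
  bits 00111101111101001010010111001010 = 1039443402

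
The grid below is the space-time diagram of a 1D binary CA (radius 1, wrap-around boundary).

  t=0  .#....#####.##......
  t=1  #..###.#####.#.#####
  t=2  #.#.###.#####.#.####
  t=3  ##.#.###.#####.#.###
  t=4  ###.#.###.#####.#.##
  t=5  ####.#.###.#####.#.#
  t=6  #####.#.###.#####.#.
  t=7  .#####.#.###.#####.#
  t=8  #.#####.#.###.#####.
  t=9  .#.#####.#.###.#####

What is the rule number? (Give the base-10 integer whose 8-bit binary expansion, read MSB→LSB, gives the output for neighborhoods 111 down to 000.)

227

  nb ###: next=#  (t=0,i=7, bit7=1)
  nb ##.: next=#  (t=0,i=10, bit6=1)
  nb #.#: next=#  (t=0,i=11, bit5=1)
  nb #..: next=.  (t=0,i=2, bit4=0)
  nb .##: next=.  (t=0,i=6, bit3=0)
  nb .#.: next=.  (t=0,i=1, bit2=0)
  nb ..#: next=#  (t=0,i=0, bit1=1)
  nb ...: next=#  (t=0,i=3, bit0=1)
  bits 11100011 = 227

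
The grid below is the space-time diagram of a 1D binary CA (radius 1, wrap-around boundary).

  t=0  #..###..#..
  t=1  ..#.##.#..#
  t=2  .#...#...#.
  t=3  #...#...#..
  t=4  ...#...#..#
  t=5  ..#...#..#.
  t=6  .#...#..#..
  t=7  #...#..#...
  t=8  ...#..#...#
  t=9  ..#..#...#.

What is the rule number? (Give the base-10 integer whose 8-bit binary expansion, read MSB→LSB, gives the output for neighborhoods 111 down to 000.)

194

  nb ###: next=#  (t=0,i=4, bit7=1)
  nb ##.: next=#  (t=0,i=5, bit6=1)
  nb #.#: next=.  (t=1,i=3, bit5=0)
  nb #..: next=.  (t=0,i=1, bit4=0)
  nb .##: next=.  (t=0,i=3, bit3=0)
  nb .#.: next=.  (t=0,i=0, bit2=0)
  nb ..#: next=#  (t=0,i=2, bit1=1)
  nb ...: next=.  (t=2,i=3, bit0=0)
  bits 11000010 = 194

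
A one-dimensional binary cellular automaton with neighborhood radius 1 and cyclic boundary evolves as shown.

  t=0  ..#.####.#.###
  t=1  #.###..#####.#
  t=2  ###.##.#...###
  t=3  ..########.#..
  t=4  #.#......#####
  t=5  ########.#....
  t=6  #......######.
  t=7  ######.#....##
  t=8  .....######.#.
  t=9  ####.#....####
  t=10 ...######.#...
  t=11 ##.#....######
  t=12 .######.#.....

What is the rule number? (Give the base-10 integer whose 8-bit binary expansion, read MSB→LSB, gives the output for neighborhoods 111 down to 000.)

125

  [7] ### => .  t=0,i=5
  [6] ##. => #  t=0,i=7
  [5] #.# => #  t=0,i=3
  [4] #.. => #  t=0,i=0
  [3] .## => #  t=0,i=4
  [2] .#. => #  t=0,i=2
  [1] ..# => .  t=0,i=1
  [0] ... => #  t=2,i=9
  bits 01111101 = 125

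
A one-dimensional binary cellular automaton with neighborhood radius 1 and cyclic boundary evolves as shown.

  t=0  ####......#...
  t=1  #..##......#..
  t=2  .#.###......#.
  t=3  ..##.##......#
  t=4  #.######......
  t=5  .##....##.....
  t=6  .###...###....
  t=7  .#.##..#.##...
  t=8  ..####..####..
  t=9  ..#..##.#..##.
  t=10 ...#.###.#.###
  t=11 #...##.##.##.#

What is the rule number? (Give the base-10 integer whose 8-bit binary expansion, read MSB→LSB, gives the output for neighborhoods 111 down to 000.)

120

  ###|.  b7=0 t=0,i=1
  ##.|#  b6=1 t=0,i=3
  #.#|#  b5=1 t=2,i=2
  #..|#  b4=1 t=0,i=4
  .##|#  b3=1 t=0,i=0
  .#.|.  b2=0 t=0,i=10
  ..#|.  b1=0 t=0,i=9
  ...|.  b0=0 t=0,i=5
  bits 01111000 = 120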